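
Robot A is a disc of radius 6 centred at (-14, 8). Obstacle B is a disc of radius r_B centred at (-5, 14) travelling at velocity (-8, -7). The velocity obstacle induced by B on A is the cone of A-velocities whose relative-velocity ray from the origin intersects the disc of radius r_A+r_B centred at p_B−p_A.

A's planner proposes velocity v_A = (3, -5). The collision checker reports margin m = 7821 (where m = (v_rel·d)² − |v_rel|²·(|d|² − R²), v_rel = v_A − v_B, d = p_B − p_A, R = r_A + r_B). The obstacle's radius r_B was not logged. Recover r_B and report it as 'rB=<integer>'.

m = 7821
d = (9, 6);  v_rel = (11, 2),  |v_rel|² = 125
v_rel×d = (11)·(6) − (2)·(9) = 48
since m = R²·125 − 48²:  R² = (2304 + 7821) / 125 = 81
R = √81 = 9  ⇒  r_B = 9 − 6 = 3

rB=3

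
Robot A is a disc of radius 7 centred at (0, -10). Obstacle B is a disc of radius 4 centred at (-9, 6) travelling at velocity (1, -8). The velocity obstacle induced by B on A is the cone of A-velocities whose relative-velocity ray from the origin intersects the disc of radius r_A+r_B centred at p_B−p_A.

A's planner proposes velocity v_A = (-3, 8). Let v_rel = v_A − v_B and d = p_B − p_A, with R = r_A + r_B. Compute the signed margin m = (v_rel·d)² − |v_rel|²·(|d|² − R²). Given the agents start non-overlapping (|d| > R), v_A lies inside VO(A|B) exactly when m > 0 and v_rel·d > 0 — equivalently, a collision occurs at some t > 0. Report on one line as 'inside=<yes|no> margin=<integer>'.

d = (-9, 16),  |d|² = 337;  R = 7+4 = 11,  c = 337−11² = 216
v_rel = (-4, 16),  |v_rel|² = 272;  v_rel·d = (-4)·(-9) + (16)·(16) = 292
272·t² − 584·t + 216 = 0  ⇒  m = 292² − 272·216 = 26512
m = 26512 > 0,  v_rel·d = 292 > 0  ⇒  inside

inside=yes margin=26512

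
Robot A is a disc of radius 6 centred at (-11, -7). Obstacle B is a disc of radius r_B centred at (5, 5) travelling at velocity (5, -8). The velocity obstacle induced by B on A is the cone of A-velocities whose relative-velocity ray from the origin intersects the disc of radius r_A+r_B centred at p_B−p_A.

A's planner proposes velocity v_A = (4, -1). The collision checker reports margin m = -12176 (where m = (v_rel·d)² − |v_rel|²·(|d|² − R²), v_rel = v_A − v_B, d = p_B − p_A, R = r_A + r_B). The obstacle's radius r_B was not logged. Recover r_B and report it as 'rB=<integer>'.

m = -12176
d = (16, 12);  v_rel = (-1, 7),  |v_rel|² = 50
v_rel×d = (-1)·(12) − (7)·(16) = -124
since m = R²·50 − (-124)²:  R² = (15376 + -12176) / 50 = 64
R = √64 = 8  ⇒  r_B = 8 − 6 = 2

rB=2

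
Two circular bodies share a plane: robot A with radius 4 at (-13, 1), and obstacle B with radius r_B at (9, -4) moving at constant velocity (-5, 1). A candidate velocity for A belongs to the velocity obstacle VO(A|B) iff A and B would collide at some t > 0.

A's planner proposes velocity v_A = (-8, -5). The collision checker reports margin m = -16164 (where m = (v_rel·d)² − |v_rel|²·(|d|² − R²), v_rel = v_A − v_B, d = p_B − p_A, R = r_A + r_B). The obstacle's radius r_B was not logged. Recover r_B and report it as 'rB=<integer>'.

m = -16164
d = (22, -5);  v_rel = (-3, -6),  |v_rel|² = 45
v_rel×d = (-3)·(-5) − (-6)·(22) = 147
since m = R²·45 − 147²:  R² = (21609 + -16164) / 45 = 121
R = √121 = 11  ⇒  r_B = 11 − 4 = 7

rB=7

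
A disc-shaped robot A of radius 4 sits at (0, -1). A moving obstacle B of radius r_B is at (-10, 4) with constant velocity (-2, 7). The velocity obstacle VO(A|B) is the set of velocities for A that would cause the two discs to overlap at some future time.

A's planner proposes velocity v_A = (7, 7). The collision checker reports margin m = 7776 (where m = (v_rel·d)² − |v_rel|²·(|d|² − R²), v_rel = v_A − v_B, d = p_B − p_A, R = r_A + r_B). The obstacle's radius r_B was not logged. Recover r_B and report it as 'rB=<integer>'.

m = 7776
d = (-10, 5);  v_rel = (9, 0),  |v_rel|² = 81
v_rel×d = (9)·(5) − (0)·(-10) = 45
since m = R²·81 − 45²:  R² = (2025 + 7776) / 81 = 121
R = √121 = 11  ⇒  r_B = 11 − 4 = 7

rB=7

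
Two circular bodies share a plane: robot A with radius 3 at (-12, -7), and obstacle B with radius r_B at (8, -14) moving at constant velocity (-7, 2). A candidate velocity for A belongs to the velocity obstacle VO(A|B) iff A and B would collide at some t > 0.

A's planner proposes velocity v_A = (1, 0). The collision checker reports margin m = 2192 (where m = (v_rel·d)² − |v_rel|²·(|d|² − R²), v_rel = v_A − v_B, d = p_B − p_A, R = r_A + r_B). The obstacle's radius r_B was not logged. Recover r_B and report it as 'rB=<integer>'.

m = 2192
d = (20, -7);  v_rel = (8, -2),  |v_rel|² = 68
v_rel×d = (8)·(-7) − (-2)·(20) = -16
since m = R²·68 − (-16)²:  R² = (256 + 2192) / 68 = 36
R = √36 = 6  ⇒  r_B = 6 − 3 = 3

rB=3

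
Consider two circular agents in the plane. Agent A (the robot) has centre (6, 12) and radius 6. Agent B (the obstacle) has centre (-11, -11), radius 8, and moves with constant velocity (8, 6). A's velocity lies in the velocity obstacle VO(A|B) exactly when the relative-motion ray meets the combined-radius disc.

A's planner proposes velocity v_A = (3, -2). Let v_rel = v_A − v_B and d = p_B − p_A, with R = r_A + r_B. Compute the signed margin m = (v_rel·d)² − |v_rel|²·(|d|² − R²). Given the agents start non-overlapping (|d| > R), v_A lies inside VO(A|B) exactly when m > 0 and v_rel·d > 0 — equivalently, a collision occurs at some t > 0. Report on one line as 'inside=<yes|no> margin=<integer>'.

d = (-17, -23),  |d|² = 818;  R = 6+8 = 14,  c = 818−14² = 622
v_rel = (-5, -8),  |v_rel|² = 89;  v_rel·d = (-5)·(-17) + (-8)·(-23) = 269
89·t² − 538·t + 622 = 0  ⇒  m = 269² − 89·622 = 17003
m = 17003 > 0,  v_rel·d = 269 > 0  ⇒  inside

inside=yes margin=17003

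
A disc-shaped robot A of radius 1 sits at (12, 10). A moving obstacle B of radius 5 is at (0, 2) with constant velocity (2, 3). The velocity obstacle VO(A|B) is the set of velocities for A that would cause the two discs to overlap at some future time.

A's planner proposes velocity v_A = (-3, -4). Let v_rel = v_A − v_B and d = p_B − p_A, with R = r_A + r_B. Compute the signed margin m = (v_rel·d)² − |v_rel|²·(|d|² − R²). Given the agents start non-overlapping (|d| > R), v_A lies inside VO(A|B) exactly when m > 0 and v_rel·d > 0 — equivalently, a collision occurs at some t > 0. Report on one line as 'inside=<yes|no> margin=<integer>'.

d = (-12, -8),  |d|² = 208;  R = 1+5 = 6,  c = 208−6² = 172
v_rel = (-5, -7),  |v_rel|² = 74;  v_rel·d = (-5)·(-12) + (-7)·(-8) = 116
74·t² − 232·t + 172 = 0  ⇒  m = 116² − 74·172 = 728
m = 728 > 0,  v_rel·d = 116 > 0  ⇒  inside

inside=yes margin=728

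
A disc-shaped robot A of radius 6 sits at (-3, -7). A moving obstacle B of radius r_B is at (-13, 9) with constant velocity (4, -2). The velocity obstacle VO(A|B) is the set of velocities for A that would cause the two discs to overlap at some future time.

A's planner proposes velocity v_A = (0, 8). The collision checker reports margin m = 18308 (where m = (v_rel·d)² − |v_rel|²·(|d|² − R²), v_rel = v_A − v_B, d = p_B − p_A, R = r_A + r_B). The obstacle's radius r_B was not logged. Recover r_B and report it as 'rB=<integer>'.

m = 18308
d = (-10, 16);  v_rel = (-4, 10),  |v_rel|² = 116
v_rel×d = (-4)·(16) − (10)·(-10) = 36
since m = R²·116 − 36²:  R² = (1296 + 18308) / 116 = 169
R = √169 = 13  ⇒  r_B = 13 − 6 = 7

rB=7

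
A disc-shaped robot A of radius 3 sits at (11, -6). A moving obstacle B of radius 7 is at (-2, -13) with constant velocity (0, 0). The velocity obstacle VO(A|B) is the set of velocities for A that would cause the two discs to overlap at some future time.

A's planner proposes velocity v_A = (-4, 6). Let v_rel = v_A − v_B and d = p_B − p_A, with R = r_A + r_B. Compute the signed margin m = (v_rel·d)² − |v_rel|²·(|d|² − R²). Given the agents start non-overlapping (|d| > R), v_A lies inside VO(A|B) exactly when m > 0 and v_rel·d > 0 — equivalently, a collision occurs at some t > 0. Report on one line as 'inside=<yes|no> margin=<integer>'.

d = (-13, -7),  |d|² = 218;  R = 3+7 = 10,  c = 218−10² = 118
v_rel = (-4, 6),  |v_rel|² = 52;  v_rel·d = (-4)·(-13) + (6)·(-7) = 10
52·t² − 20·t + 118 = 0  ⇒  m = 10² − 52·118 = -6036
m = -6036 < 0,  v_rel·d = 10 > 0  ⇒  outside

inside=no margin=-6036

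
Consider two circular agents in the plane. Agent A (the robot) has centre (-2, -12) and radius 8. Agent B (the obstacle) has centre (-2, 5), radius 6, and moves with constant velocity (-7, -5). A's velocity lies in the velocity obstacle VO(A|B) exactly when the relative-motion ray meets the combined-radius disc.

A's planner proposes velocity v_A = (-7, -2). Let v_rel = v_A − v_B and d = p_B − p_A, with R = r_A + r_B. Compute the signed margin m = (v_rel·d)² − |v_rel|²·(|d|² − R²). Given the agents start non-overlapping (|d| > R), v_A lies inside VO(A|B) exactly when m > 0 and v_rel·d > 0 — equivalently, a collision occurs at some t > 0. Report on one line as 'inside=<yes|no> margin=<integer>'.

d = (0, 17),  |d|² = 289;  R = 8+6 = 14,  c = 289−14² = 93
v_rel = (0, 3),  |v_rel|² = 9;  v_rel·d = (0)·(0) + (3)·(17) = 51
9·t² − 102·t + 93 = 0  ⇒  m = 51² − 9·93 = 1764
m = 1764 > 0,  v_rel·d = 51 > 0  ⇒  inside

inside=yes margin=1764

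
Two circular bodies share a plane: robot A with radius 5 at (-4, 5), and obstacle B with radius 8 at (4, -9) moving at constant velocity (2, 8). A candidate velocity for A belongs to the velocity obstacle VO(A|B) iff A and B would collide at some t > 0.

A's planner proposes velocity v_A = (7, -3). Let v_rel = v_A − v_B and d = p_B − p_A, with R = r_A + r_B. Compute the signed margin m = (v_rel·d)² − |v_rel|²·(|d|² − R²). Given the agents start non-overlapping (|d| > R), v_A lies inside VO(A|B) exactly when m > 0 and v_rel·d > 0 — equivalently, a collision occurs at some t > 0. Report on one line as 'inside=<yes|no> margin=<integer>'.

d = (8, -14),  |d|² = 260;  R = 5+8 = 13,  c = 260−13² = 91
v_rel = (5, -11),  |v_rel|² = 146;  v_rel·d = (5)·(8) + (-11)·(-14) = 194
146·t² − 388·t + 91 = 0  ⇒  m = 194² − 146·91 = 24350
m = 24350 > 0,  v_rel·d = 194 > 0  ⇒  inside

inside=yes margin=24350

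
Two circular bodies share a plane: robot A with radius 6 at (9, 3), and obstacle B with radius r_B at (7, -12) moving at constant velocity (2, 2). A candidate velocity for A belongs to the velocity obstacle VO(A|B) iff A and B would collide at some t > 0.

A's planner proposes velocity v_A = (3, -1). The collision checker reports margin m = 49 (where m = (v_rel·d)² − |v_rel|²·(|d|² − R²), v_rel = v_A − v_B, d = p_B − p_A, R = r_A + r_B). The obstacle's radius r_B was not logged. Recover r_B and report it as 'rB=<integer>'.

m = 49
d = (-2, -15);  v_rel = (1, -3),  |v_rel|² = 10
v_rel×d = (1)·(-15) − (-3)·(-2) = -21
since m = R²·10 − (-21)²:  R² = (441 + 49) / 10 = 49
R = √49 = 7  ⇒  r_B = 7 − 6 = 1

rB=1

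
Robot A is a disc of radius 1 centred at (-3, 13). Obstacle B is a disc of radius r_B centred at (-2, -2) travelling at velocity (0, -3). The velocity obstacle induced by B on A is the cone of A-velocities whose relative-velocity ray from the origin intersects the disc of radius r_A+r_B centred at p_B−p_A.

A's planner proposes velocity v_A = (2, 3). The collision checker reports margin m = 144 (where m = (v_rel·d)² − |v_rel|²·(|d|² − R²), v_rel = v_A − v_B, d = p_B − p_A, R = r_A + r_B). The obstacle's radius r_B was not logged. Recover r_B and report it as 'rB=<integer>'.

m = 144
d = (1, -15);  v_rel = (2, 6),  |v_rel|² = 40
v_rel×d = (2)·(-15) − (6)·(1) = -36
since m = R²·40 − (-36)²:  R² = (1296 + 144) / 40 = 36
R = √36 = 6  ⇒  r_B = 6 − 1 = 5

rB=5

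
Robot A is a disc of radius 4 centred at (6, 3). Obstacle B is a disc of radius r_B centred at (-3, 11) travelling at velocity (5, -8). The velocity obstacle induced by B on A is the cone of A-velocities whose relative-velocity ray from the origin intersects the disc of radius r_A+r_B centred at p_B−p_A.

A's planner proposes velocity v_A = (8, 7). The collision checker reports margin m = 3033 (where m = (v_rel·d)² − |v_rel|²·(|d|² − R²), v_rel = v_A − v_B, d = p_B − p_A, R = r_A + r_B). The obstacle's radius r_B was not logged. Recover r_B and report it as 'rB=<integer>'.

m = 3033
d = (-9, 8);  v_rel = (3, 15),  |v_rel|² = 234
v_rel×d = (3)·(8) − (15)·(-9) = 159
since m = R²·234 − 159²:  R² = (25281 + 3033) / 234 = 121
R = √121 = 11  ⇒  r_B = 11 − 4 = 7

rB=7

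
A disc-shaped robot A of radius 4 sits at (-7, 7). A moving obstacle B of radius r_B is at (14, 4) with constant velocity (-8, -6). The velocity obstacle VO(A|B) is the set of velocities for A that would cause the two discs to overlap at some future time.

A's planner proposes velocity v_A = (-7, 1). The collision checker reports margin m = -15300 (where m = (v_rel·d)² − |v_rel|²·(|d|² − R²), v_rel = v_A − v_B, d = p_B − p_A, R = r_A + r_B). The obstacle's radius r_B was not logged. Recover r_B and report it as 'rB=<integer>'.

m = -15300
d = (21, -3);  v_rel = (1, 7),  |v_rel|² = 50
v_rel×d = (1)·(-3) − (7)·(21) = -150
since m = R²·50 − (-150)²:  R² = (22500 + -15300) / 50 = 144
R = √144 = 12  ⇒  r_B = 12 − 4 = 8

rB=8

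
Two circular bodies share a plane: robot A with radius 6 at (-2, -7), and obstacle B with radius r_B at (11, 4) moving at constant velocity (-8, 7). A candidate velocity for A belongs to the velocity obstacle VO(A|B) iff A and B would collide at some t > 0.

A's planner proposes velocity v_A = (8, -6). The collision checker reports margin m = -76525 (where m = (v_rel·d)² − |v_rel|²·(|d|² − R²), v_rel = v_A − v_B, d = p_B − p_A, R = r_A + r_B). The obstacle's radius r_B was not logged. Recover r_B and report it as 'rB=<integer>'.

m = -76525
d = (13, 11);  v_rel = (16, -13),  |v_rel|² = 425
v_rel×d = (16)·(11) − (-13)·(13) = 345
since m = R²·425 − 345²:  R² = (119025 + -76525) / 425 = 100
R = √100 = 10  ⇒  r_B = 10 − 6 = 4

rB=4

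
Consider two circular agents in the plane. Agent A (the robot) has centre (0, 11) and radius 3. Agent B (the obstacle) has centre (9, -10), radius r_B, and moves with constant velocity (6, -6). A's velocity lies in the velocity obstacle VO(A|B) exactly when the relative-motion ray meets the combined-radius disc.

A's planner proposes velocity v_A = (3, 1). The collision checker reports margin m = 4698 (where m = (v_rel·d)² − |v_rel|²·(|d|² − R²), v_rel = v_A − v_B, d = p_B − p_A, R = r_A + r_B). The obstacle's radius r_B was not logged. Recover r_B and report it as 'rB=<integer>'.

m = 4698
d = (9, -21);  v_rel = (-3, 7),  |v_rel|² = 58
v_rel×d = (-3)·(-21) − (7)·(9) = 0
since m = R²·58 − 0²:  R² = (0 + 4698) / 58 = 81
R = √81 = 9  ⇒  r_B = 9 − 3 = 6

rB=6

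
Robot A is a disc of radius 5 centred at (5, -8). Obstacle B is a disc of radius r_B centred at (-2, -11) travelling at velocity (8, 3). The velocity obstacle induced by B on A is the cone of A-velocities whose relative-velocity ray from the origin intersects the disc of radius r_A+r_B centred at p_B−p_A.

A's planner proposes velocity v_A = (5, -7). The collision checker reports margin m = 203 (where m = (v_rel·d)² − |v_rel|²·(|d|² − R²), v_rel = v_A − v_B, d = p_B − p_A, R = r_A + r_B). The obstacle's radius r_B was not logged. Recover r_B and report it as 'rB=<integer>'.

m = 203
d = (-7, -3);  v_rel = (-3, -10),  |v_rel|² = 109
v_rel×d = (-3)·(-3) − (-10)·(-7) = -61
since m = R²·109 − (-61)²:  R² = (3721 + 203) / 109 = 36
R = √36 = 6  ⇒  r_B = 6 − 5 = 1

rB=1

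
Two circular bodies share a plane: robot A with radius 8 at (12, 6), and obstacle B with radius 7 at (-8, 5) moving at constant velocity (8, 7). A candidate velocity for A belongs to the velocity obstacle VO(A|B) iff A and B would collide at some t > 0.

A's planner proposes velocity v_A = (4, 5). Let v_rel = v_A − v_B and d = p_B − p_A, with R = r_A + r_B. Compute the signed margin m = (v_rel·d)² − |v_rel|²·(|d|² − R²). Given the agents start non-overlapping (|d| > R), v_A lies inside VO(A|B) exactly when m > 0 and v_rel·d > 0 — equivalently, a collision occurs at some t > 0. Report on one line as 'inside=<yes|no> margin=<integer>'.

d = (-20, -1),  |d|² = 401;  R = 8+7 = 15,  c = 401−15² = 176
v_rel = (-4, -2),  |v_rel|² = 20;  v_rel·d = (-4)·(-20) + (-2)·(-1) = 82
20·t² − 164·t + 176 = 0  ⇒  m = 82² − 20·176 = 3204
m = 3204 > 0,  v_rel·d = 82 > 0  ⇒  inside

inside=yes margin=3204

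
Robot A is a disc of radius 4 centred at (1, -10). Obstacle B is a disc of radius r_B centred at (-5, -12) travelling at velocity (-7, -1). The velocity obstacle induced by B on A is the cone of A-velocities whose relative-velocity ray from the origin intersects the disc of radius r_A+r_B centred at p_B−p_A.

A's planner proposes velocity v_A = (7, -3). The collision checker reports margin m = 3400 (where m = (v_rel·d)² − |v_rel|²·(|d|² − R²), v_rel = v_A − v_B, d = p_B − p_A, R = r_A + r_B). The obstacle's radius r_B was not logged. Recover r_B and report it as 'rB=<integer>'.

m = 3400
d = (-6, -2);  v_rel = (14, -2),  |v_rel|² = 200
v_rel×d = (14)·(-2) − (-2)·(-6) = -40
since m = R²·200 − (-40)²:  R² = (1600 + 3400) / 200 = 25
R = √25 = 5  ⇒  r_B = 5 − 4 = 1

rB=1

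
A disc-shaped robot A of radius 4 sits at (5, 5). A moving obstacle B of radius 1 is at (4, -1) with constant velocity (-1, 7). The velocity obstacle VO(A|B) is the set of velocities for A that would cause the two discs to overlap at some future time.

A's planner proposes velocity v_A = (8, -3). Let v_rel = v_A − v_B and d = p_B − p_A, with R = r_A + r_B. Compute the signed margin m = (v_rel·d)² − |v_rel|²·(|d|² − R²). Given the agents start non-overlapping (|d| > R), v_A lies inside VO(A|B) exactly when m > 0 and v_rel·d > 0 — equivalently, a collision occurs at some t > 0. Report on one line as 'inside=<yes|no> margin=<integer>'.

d = (-1, -6),  |d|² = 37;  R = 4+1 = 5,  c = 37−5² = 12
v_rel = (9, -10),  |v_rel|² = 181;  v_rel·d = (9)·(-1) + (-10)·(-6) = 51
181·t² − 102·t + 12 = 0  ⇒  m = 51² − 181·12 = 429
m = 429 > 0,  v_rel·d = 51 > 0  ⇒  inside

inside=yes margin=429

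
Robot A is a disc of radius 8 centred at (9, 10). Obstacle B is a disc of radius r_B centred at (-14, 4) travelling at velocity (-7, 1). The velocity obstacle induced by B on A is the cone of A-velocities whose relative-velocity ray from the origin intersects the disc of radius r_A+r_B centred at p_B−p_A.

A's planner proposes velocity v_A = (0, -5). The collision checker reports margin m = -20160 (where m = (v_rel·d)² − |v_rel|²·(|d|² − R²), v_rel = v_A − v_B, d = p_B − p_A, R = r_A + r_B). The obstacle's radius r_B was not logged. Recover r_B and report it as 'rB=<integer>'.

m = -20160
d = (-23, -6);  v_rel = (7, -6),  |v_rel|² = 85
v_rel×d = (7)·(-6) − (-6)·(-23) = -180
since m = R²·85 − (-180)²:  R² = (32400 + -20160) / 85 = 144
R = √144 = 12  ⇒  r_B = 12 − 8 = 4

rB=4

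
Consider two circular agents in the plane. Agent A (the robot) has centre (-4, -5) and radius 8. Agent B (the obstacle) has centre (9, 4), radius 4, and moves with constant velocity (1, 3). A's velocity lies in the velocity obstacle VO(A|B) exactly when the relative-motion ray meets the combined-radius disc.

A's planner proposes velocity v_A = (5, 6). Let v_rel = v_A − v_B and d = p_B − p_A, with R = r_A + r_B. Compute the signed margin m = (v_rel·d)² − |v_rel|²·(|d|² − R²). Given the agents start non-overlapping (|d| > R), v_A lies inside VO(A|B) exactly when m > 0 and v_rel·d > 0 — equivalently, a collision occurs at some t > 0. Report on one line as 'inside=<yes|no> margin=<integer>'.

d = (13, 9),  |d|² = 250;  R = 8+4 = 12,  c = 250−12² = 106
v_rel = (4, 3),  |v_rel|² = 25;  v_rel·d = (4)·(13) + (3)·(9) = 79
25·t² − 158·t + 106 = 0  ⇒  m = 79² − 25·106 = 3591
m = 3591 > 0,  v_rel·d = 79 > 0  ⇒  inside

inside=yes margin=3591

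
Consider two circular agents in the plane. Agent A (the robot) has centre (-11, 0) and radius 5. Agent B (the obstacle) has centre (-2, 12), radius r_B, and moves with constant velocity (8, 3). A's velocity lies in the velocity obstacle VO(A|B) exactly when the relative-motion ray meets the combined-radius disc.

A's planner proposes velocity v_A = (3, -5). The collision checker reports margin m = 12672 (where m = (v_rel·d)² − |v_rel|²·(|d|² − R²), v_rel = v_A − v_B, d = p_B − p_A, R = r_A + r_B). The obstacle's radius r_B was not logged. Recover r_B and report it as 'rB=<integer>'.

m = 12672
d = (9, 12);  v_rel = (-5, -8),  |v_rel|² = 89
v_rel×d = (-5)·(12) − (-8)·(9) = 12
since m = R²·89 − 12²:  R² = (144 + 12672) / 89 = 144
R = √144 = 12  ⇒  r_B = 12 − 5 = 7

rB=7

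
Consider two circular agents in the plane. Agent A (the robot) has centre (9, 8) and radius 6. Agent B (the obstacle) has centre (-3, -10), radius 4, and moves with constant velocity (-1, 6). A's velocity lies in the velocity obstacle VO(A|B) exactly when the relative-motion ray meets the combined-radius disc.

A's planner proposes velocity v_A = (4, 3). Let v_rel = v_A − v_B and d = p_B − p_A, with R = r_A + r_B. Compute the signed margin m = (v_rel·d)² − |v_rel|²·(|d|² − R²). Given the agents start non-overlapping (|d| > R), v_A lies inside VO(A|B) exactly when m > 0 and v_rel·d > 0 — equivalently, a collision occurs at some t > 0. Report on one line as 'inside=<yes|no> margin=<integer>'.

d = (-12, -18),  |d|² = 468;  R = 6+4 = 10,  c = 468−10² = 368
v_rel = (5, -3),  |v_rel|² = 34;  v_rel·d = (5)·(-12) + (-3)·(-18) = -6
34·t² + 12·t + 368 = 0  ⇒  m = (-6)² − 34·368 = -12476
m = -12476 < 0,  v_rel·d = -6 < 0  ⇒  outside

inside=no margin=-12476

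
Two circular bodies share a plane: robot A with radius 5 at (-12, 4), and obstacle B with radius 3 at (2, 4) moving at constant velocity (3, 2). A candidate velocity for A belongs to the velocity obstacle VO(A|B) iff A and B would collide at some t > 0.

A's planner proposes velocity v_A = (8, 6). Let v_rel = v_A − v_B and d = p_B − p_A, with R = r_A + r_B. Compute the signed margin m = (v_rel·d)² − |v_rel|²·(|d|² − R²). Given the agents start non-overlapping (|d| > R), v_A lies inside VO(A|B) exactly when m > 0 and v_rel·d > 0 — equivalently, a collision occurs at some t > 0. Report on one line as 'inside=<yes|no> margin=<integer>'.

d = (14, 0),  |d|² = 196;  R = 5+3 = 8,  c = 196−8² = 132
v_rel = (5, 4),  |v_rel|² = 41;  v_rel·d = (5)·(14) + (4)·(0) = 70
41·t² − 140·t + 132 = 0  ⇒  m = 70² − 41·132 = -512
m = -512 < 0,  v_rel·d = 70 > 0  ⇒  outside

inside=no margin=-512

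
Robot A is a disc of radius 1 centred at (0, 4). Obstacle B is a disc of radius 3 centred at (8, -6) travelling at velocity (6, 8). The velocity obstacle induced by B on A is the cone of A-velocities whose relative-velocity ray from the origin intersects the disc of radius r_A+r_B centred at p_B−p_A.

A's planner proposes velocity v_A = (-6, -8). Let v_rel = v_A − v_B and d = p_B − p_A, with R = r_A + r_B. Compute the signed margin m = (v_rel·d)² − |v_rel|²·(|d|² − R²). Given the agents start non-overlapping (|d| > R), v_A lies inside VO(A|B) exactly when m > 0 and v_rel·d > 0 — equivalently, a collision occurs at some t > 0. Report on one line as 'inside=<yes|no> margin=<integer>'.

d = (8, -10),  |d|² = 164;  R = 1+3 = 4,  c = 164−4² = 148
v_rel = (-12, -16),  |v_rel|² = 400;  v_rel·d = (-12)·(8) + (-16)·(-10) = 64
400·t² − 128·t + 148 = 0  ⇒  m = 64² − 400·148 = -55104
m = -55104 < 0,  v_rel·d = 64 > 0  ⇒  outside

inside=no margin=-55104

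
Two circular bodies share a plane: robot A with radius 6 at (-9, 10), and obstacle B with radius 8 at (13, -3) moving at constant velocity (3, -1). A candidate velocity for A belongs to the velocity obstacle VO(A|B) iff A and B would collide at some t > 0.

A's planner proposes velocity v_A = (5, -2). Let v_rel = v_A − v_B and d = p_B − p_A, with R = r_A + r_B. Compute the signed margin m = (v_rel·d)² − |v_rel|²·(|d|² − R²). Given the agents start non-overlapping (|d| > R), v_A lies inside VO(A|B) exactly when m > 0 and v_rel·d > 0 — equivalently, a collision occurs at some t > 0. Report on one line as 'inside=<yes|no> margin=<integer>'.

d = (22, -13),  |d|² = 653;  R = 6+8 = 14,  c = 653−14² = 457
v_rel = (2, -1),  |v_rel|² = 5;  v_rel·d = (2)·(22) + (-1)·(-13) = 57
5·t² − 114·t + 457 = 0  ⇒  m = 57² − 5·457 = 964
m = 964 > 0,  v_rel·d = 57 > 0  ⇒  inside

inside=yes margin=964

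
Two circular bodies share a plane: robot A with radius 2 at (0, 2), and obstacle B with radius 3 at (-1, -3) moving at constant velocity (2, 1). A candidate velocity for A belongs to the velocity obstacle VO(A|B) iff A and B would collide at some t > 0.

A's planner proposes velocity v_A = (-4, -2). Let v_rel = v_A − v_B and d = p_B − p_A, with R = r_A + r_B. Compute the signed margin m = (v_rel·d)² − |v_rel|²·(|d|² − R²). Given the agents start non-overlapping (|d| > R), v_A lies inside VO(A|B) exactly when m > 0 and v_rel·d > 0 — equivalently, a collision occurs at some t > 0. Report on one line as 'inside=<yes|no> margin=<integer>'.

d = (-1, -5),  |d|² = 26;  R = 2+3 = 5,  c = 26−5² = 1
v_rel = (-6, -3),  |v_rel|² = 45;  v_rel·d = (-6)·(-1) + (-3)·(-5) = 21
45·t² − 42·t + 1 = 0  ⇒  m = 21² − 45·1 = 396
m = 396 > 0,  v_rel·d = 21 > 0  ⇒  inside

inside=yes margin=396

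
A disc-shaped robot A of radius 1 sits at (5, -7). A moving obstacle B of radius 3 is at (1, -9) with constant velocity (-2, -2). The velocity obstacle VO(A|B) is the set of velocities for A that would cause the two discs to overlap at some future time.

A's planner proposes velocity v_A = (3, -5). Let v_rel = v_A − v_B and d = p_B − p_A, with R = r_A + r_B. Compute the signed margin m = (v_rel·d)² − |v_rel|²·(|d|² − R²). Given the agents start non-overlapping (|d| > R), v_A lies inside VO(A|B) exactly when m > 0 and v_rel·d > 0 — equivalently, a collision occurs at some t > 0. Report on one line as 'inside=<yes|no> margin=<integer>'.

d = (-4, -2),  |d|² = 20;  R = 1+3 = 4,  c = 20−4² = 4
v_rel = (5, -3),  |v_rel|² = 34;  v_rel·d = (5)·(-4) + (-3)·(-2) = -14
34·t² + 28·t + 4 = 0  ⇒  m = (-14)² − 34·4 = 60
m = 60 > 0,  v_rel·d = -14 < 0  ⇒  outside

inside=no margin=60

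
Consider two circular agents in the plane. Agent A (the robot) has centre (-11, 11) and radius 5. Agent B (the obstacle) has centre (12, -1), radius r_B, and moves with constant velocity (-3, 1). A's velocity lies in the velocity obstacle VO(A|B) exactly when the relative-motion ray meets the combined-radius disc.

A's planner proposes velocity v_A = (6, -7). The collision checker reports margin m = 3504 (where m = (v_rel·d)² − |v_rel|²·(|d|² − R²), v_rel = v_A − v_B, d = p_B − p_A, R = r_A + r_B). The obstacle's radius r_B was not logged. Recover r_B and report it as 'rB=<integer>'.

m = 3504
d = (23, -12);  v_rel = (9, -8),  |v_rel|² = 145
v_rel×d = (9)·(-12) − (-8)·(23) = 76
since m = R²·145 − 76²:  R² = (5776 + 3504) / 145 = 64
R = √64 = 8  ⇒  r_B = 8 − 5 = 3

rB=3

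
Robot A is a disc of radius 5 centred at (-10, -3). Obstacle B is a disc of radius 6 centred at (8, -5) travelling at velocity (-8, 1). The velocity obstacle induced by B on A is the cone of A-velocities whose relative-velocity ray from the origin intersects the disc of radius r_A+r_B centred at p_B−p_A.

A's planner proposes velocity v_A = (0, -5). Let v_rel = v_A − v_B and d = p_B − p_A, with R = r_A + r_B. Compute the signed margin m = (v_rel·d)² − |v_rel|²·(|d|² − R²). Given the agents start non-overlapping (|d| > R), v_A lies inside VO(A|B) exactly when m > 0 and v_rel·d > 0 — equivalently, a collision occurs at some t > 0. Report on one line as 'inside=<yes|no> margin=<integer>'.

d = (18, -2),  |d|² = 328;  R = 5+6 = 11,  c = 328−11² = 207
v_rel = (8, -6),  |v_rel|² = 100;  v_rel·d = (8)·(18) + (-6)·(-2) = 156
100·t² − 312·t + 207 = 0  ⇒  m = 156² − 100·207 = 3636
m = 3636 > 0,  v_rel·d = 156 > 0  ⇒  inside

inside=yes margin=3636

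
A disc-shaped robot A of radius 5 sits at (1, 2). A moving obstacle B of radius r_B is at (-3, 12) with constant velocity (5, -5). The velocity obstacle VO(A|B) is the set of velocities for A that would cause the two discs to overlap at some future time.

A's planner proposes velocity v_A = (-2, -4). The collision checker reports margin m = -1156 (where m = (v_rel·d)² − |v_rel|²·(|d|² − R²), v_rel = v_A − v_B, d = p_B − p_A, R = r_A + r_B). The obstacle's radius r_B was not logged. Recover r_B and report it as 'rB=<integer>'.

m = -1156
d = (-4, 10);  v_rel = (-7, 1),  |v_rel|² = 50
v_rel×d = (-7)·(10) − (1)·(-4) = -66
since m = R²·50 − (-66)²:  R² = (4356 + -1156) / 50 = 64
R = √64 = 8  ⇒  r_B = 8 − 5 = 3

rB=3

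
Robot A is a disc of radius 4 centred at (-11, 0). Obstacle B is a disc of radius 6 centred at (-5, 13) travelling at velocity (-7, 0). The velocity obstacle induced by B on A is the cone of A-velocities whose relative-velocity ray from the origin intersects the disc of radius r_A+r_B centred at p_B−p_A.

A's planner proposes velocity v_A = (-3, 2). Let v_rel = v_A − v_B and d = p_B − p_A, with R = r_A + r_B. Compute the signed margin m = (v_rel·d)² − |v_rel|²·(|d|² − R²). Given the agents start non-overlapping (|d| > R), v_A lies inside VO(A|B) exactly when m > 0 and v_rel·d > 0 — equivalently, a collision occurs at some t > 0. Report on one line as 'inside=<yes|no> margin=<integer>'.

d = (6, 13),  |d|² = 205;  R = 4+6 = 10,  c = 205−10² = 105
v_rel = (4, 2),  |v_rel|² = 20;  v_rel·d = (4)·(6) + (2)·(13) = 50
20·t² − 100·t + 105 = 0  ⇒  m = 50² − 20·105 = 400
m = 400 > 0,  v_rel·d = 50 > 0  ⇒  inside

inside=yes margin=400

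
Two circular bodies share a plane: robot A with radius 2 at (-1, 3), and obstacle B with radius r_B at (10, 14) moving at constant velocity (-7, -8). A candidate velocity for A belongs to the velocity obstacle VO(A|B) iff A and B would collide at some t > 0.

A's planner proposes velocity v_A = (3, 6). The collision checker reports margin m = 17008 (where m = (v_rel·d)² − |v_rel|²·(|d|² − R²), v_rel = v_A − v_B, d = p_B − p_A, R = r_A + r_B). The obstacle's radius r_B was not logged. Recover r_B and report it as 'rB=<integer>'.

m = 17008
d = (11, 11);  v_rel = (10, 14),  |v_rel|² = 296
v_rel×d = (10)·(11) − (14)·(11) = -44
since m = R²·296 − (-44)²:  R² = (1936 + 17008) / 296 = 64
R = √64 = 8  ⇒  r_B = 8 − 2 = 6

rB=6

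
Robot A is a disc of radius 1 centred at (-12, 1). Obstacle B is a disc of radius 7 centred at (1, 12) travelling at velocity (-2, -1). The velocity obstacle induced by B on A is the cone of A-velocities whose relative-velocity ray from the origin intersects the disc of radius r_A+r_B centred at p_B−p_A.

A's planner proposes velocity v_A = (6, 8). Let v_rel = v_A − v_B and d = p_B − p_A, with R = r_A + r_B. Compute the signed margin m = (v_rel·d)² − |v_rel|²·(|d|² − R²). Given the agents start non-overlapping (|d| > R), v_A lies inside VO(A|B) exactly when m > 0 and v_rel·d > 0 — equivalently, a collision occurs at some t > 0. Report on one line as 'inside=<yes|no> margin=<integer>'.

d = (13, 11),  |d|² = 290;  R = 1+7 = 8,  c = 290−8² = 226
v_rel = (8, 9),  |v_rel|² = 145;  v_rel·d = (8)·(13) + (9)·(11) = 203
145·t² − 406·t + 226 = 0  ⇒  m = 203² − 145·226 = 8439
m = 8439 > 0,  v_rel·d = 203 > 0  ⇒  inside

inside=yes margin=8439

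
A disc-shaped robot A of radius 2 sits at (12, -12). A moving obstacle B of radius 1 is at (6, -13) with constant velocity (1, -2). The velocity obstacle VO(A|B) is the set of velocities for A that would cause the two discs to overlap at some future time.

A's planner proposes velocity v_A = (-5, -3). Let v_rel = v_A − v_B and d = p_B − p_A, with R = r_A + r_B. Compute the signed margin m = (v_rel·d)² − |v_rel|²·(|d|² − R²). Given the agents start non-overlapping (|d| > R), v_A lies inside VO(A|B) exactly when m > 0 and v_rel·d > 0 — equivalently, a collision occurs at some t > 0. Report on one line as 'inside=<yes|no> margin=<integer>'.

d = (-6, -1),  |d|² = 37;  R = 2+1 = 3,  c = 37−3² = 28
v_rel = (-6, -1),  |v_rel|² = 37;  v_rel·d = (-6)·(-6) + (-1)·(-1) = 37
37·t² − 74·t + 28 = 0  ⇒  m = 37² − 37·28 = 333
m = 333 > 0,  v_rel·d = 37 > 0  ⇒  inside

inside=yes margin=333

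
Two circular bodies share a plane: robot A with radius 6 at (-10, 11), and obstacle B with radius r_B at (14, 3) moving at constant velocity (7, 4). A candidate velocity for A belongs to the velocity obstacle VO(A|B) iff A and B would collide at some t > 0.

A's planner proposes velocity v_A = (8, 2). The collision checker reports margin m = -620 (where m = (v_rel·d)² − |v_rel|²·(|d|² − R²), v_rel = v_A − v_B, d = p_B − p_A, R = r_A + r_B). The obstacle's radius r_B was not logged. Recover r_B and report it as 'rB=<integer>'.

m = -620
d = (24, -8);  v_rel = (1, -2),  |v_rel|² = 5
v_rel×d = (1)·(-8) − (-2)·(24) = 40
since m = R²·5 − 40²:  R² = (1600 + -620) / 5 = 196
R = √196 = 14  ⇒  r_B = 14 − 6 = 8

rB=8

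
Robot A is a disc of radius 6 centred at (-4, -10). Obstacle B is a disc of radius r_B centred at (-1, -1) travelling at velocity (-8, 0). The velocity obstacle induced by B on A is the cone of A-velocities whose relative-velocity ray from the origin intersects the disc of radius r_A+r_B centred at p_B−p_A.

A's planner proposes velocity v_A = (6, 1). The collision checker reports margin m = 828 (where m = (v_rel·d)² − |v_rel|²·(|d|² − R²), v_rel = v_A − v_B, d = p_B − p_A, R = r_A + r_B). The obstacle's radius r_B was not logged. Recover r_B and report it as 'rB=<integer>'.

m = 828
d = (3, 9);  v_rel = (14, 1),  |v_rel|² = 197
v_rel×d = (14)·(9) − (1)·(3) = 123
since m = R²·197 − 123²:  R² = (15129 + 828) / 197 = 81
R = √81 = 9  ⇒  r_B = 9 − 6 = 3

rB=3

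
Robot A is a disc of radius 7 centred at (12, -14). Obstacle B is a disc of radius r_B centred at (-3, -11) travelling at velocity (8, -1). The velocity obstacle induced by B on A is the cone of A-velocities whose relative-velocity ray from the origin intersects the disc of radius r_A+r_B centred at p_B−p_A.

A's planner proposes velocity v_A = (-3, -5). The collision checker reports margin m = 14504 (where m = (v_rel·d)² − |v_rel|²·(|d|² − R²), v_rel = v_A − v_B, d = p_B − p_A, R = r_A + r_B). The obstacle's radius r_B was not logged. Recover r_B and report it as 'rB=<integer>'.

m = 14504
d = (-15, 3);  v_rel = (-11, -4),  |v_rel|² = 137
v_rel×d = (-11)·(3) − (-4)·(-15) = -93
since m = R²·137 − (-93)²:  R² = (8649 + 14504) / 137 = 169
R = √169 = 13  ⇒  r_B = 13 − 7 = 6

rB=6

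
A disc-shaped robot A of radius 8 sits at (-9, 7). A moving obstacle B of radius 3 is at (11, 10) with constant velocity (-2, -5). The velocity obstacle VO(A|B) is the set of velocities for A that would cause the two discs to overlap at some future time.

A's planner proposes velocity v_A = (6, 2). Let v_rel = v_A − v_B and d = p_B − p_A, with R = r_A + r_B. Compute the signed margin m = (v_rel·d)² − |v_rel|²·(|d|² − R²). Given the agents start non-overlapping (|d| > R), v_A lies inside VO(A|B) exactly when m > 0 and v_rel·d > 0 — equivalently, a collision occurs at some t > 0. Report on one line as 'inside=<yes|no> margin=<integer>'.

d = (20, 3),  |d|² = 409;  R = 8+3 = 11,  c = 409−11² = 288
v_rel = (8, 7),  |v_rel|² = 113;  v_rel·d = (8)·(20) + (7)·(3) = 181
113·t² − 362·t + 288 = 0  ⇒  m = 181² − 113·288 = 217
m = 217 > 0,  v_rel·d = 181 > 0  ⇒  inside

inside=yes margin=217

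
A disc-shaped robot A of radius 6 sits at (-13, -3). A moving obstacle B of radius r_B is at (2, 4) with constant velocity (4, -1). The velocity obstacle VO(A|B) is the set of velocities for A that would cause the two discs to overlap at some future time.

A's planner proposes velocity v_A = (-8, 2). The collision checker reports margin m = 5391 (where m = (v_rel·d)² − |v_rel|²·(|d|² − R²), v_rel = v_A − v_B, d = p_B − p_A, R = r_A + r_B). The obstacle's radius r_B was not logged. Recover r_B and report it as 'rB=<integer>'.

m = 5391
d = (15, 7);  v_rel = (-12, 3),  |v_rel|² = 153
v_rel×d = (-12)·(7) − (3)·(15) = -129
since m = R²·153 − (-129)²:  R² = (16641 + 5391) / 153 = 144
R = √144 = 12  ⇒  r_B = 12 − 6 = 6

rB=6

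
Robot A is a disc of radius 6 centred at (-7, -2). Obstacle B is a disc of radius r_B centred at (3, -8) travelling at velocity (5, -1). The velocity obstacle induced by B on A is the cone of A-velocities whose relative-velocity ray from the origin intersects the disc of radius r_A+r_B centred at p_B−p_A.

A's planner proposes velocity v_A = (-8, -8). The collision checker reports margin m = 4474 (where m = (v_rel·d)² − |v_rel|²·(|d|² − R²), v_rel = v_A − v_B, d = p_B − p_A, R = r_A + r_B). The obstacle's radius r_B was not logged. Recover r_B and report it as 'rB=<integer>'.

m = 4474
d = (10, -6);  v_rel = (-13, -7),  |v_rel|² = 218
v_rel×d = (-13)·(-6) − (-7)·(10) = 148
since m = R²·218 − 148²:  R² = (21904 + 4474) / 218 = 121
R = √121 = 11  ⇒  r_B = 11 − 6 = 5

rB=5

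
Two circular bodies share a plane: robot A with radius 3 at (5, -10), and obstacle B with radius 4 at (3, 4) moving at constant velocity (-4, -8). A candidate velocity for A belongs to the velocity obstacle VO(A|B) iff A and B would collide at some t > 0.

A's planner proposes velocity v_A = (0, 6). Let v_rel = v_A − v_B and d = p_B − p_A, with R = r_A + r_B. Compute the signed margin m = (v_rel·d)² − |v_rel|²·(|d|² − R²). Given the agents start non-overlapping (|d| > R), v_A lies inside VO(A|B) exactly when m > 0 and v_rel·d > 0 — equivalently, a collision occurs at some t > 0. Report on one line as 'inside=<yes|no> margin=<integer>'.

d = (-2, 14),  |d|² = 200;  R = 3+4 = 7,  c = 200−7² = 151
v_rel = (4, 14),  |v_rel|² = 212;  v_rel·d = (4)·(-2) + (14)·(14) = 188
212·t² − 376·t + 151 = 0  ⇒  m = 188² − 212·151 = 3332
m = 3332 > 0,  v_rel·d = 188 > 0  ⇒  inside

inside=yes margin=3332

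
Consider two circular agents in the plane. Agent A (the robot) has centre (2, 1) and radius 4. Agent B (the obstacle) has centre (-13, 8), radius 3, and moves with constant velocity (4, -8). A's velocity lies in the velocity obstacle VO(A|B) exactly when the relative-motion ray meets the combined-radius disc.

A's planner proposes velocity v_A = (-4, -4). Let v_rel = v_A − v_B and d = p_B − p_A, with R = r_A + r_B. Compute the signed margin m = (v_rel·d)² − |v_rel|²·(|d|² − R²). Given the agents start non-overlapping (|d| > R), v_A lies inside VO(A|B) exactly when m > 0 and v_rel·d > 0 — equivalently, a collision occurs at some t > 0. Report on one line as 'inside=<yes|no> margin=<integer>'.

d = (-15, 7),  |d|² = 274;  R = 4+3 = 7,  c = 274−7² = 225
v_rel = (-8, 4),  |v_rel|² = 80;  v_rel·d = (-8)·(-15) + (4)·(7) = 148
80·t² − 296·t + 225 = 0  ⇒  m = 148² − 80·225 = 3904
m = 3904 > 0,  v_rel·d = 148 > 0  ⇒  inside

inside=yes margin=3904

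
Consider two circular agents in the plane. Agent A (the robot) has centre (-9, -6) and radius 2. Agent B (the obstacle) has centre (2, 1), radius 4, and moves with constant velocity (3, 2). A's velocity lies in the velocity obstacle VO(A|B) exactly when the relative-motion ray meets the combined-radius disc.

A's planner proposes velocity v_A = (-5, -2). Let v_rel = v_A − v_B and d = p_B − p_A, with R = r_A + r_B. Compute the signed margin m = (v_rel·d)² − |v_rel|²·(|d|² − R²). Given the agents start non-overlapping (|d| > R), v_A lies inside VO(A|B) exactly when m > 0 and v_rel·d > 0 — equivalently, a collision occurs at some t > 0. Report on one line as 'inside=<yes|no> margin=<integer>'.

d = (11, 7),  |d|² = 170;  R = 2+4 = 6,  c = 170−6² = 134
v_rel = (-8, -4),  |v_rel|² = 80;  v_rel·d = (-8)·(11) + (-4)·(7) = -116
80·t² + 232·t + 134 = 0  ⇒  m = (-116)² − 80·134 = 2736
m = 2736 > 0,  v_rel·d = -116 < 0  ⇒  outside

inside=no margin=2736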